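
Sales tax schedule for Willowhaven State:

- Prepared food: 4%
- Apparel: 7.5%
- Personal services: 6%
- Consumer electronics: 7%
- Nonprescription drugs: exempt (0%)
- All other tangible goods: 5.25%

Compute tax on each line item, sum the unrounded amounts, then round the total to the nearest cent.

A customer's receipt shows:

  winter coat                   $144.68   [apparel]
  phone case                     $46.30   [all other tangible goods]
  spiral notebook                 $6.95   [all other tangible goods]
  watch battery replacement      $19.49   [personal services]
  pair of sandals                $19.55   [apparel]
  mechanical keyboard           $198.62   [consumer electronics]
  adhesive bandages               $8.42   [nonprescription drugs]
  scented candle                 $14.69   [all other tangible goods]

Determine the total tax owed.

$30.96

Winter coat $144.68: apparel → 7.5% → $10.851
Phone case $46.30: all other tangible goods → 5.25% → $2.43075
Spiral notebook $6.95: all other tangible goods → 5.25% → $0.364875
Watch battery replacement $19.49: personal services → 6% → $1.1694
Pair of sandals $19.55: apparel → 7.5% → $1.46625
Mechanical keyboard $198.62: consumer electronics → 7% → $13.9034
Adhesive bandages $8.42: nonprescription drugs → 0% → $0.00
Scented candle $14.69: all other tangible goods → 5.25% → $0.771225
Unrounded tax sum = $30.9569 → $30.96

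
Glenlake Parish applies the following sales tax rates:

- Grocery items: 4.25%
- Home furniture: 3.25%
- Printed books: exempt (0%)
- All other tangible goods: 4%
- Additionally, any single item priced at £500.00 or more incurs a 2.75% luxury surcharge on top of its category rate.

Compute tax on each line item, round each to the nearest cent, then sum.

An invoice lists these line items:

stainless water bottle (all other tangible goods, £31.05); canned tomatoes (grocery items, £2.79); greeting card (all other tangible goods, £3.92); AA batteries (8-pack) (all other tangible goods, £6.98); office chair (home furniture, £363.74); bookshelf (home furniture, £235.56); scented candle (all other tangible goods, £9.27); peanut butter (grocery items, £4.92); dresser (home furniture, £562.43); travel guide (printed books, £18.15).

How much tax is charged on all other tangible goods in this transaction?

£2.05

Stainless water bottle £31.05: all other tangible goods → 4% → £1.24
Greeting card £3.92: all other tangible goods → 4% → £0.16
AA batteries (8-pack) £6.98: all other tangible goods → 4% → £0.28
Scented candle £9.27: all other tangible goods → 4% → £0.37
Tax on all other tangible goods = £1.24 + £0.16 + £0.28 + £0.37 = £2.05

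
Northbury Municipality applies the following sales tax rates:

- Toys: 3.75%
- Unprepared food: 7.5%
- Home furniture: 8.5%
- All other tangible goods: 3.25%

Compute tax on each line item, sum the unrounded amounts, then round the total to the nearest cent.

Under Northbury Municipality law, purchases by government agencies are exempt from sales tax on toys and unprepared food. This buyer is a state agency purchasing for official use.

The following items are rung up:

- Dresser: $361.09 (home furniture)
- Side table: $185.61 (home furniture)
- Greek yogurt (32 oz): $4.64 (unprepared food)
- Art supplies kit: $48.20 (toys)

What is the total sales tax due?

$46.47

Dresser $361.09: home furniture → 8.5% → $30.69265
Side table $185.61: home furniture → 8.5% → $15.77685
Greek yogurt (32 oz) $4.64: unprepared food, buyer-exempt → 0% → $0.00
Art supplies kit $48.20: toys, buyer-exempt → 0% → $0.00
Unrounded tax sum = $46.4695 → $46.47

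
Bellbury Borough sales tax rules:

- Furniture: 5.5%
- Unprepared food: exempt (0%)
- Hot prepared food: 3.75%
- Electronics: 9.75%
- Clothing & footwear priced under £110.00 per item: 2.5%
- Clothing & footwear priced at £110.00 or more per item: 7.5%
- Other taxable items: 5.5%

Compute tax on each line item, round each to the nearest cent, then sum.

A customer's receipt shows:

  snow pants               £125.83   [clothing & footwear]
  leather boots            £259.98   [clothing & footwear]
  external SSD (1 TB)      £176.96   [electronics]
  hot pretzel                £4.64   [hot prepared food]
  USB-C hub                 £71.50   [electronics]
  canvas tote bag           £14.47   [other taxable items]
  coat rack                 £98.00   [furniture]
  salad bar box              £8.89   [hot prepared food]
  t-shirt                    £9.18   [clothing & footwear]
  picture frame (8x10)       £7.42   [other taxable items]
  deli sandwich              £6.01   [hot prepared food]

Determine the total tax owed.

£60.72

Snow pants £125.83: clothing & footwear, £110.00 or more → 7.5% → £9.44
Leather boots £259.98: clothing & footwear, £110.00 or more → 7.5% → £19.50
External SSD (1 TB) £176.96: electronics → 9.75% → £17.25
Hot pretzel £4.64: hot prepared food → 3.75% → £0.17
USB-C hub £71.50: electronics → 9.75% → £6.97
Canvas tote bag £14.47: other taxable items → 5.5% → £0.80
Coat rack £98.00: furniture → 5.5% → £5.39
Salad bar box £8.89: hot prepared food → 3.75% → £0.33
T-shirt £9.18: clothing & footwear, under £110.00 → 2.5% → £0.23
Picture frame (8x10) £7.42: other taxable items → 5.5% → £0.41
Deli sandwich £6.01: hot prepared food → 3.75% → £0.23
Total tax = £9.44 + £19.50 + £17.25 + £0.17 + £6.97 + £0.80 + £5.39 + £0.33 + £0.23 + £0.41 + £0.23 = £60.72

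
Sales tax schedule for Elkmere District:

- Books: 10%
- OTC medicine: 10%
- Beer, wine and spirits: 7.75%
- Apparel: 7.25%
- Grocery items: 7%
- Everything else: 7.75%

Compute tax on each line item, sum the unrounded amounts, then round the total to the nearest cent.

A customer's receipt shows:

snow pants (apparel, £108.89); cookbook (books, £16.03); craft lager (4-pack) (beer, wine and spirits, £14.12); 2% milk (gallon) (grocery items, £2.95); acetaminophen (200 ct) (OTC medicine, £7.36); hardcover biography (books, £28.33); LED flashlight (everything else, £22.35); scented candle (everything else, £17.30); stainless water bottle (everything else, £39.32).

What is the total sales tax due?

Snow pants £108.89: apparel → 7.25% → £7.894525
Cookbook £16.03: books → 10% → £1.603
Craft lager (4-pack) £14.12: beer, wine and spirits → 7.75% → £1.0943
2% milk (gallon) £2.95: grocery items → 7% → £0.2065
Acetaminophen (200 ct) £7.36: OTC medicine → 10% → £0.736
Hardcover biography £28.33: books → 10% → £2.833
LED flashlight £22.35: everything else → 7.75% → £1.732125
Scented candle £17.30: everything else → 7.75% → £1.34075
Stainless water bottle £39.32: everything else → 7.75% → £3.0473
Unrounded tax sum = £20.4875 → £20.49

£20.49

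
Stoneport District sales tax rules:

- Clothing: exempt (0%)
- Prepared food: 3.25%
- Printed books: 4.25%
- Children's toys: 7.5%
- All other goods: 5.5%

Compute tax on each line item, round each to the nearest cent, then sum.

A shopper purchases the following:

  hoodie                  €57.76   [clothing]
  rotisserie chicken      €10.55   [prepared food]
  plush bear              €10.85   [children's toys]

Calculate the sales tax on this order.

€1.15

Hoodie €57.76: clothing → 0% → €0.00
Rotisserie chicken €10.55: prepared food → 3.25% → €0.34
Plush bear €10.85: children's toys → 7.5% → €0.81
Total tax = €0.34 + €0.81 = €1.15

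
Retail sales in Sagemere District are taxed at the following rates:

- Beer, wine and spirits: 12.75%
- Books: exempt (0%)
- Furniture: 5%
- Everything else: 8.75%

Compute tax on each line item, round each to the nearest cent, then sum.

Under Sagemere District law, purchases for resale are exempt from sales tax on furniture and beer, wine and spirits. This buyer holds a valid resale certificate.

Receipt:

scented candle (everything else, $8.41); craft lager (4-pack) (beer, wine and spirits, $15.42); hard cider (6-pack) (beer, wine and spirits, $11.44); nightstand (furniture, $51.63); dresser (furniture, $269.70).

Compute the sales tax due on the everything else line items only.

Scented candle $8.41: everything else → 8.75% → $0.74
Tax on everything else = $0.74

$0.74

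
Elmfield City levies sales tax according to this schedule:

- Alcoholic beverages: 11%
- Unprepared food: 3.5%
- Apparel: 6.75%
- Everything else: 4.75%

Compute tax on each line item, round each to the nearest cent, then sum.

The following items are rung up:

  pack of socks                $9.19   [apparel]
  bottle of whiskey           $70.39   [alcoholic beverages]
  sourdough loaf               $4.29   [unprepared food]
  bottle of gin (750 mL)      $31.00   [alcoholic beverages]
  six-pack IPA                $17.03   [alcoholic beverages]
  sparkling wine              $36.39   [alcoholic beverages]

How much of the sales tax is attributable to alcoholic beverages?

Bottle of whiskey $70.39: alcoholic beverages → 11% → $7.74
Bottle of gin (750 mL) $31.00: alcoholic beverages → 11% → $3.41
Six-pack IPA $17.03: alcoholic beverages → 11% → $1.87
Sparkling wine $36.39: alcoholic beverages → 11% → $4.00
Tax on alcoholic beverages = $7.74 + $3.41 + $1.87 + $4.00 = $17.02

$17.02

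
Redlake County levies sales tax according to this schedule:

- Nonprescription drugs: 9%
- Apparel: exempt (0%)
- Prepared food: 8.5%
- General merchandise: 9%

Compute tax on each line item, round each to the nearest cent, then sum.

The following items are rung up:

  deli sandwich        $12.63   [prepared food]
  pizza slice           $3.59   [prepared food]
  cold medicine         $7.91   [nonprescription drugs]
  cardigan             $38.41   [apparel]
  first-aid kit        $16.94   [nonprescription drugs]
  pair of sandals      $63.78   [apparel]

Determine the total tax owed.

Deli sandwich $12.63: prepared food → 8.5% → $1.07
Pizza slice $3.59: prepared food → 8.5% → $0.31
Cold medicine $7.91: nonprescription drugs → 9% → $0.71
Cardigan $38.41: apparel → 0% → $0.00
First-aid kit $16.94: nonprescription drugs → 9% → $1.52
Pair of sandals $63.78: apparel → 0% → $0.00
Total tax = $1.07 + $0.31 + $0.71 + $1.52 = $3.61

$3.61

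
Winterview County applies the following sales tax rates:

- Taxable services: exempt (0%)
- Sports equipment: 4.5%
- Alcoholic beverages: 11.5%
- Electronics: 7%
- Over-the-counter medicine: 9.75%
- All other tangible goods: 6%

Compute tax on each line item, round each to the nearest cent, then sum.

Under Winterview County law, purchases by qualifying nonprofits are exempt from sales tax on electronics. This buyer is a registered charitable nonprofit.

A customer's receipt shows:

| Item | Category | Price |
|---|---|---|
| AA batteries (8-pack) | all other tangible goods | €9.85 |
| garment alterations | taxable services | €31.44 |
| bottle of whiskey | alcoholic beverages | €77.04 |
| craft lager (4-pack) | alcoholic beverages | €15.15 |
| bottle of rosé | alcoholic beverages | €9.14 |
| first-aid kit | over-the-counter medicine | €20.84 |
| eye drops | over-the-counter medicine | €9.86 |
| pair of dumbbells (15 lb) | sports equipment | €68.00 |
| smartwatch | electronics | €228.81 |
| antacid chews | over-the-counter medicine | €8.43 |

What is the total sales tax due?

€19.11

AA batteries (8-pack) €9.85: all other tangible goods → 6% → €0.59
Garment alterations €31.44: taxable services → 0% → €0.00
Bottle of whiskey €77.04: alcoholic beverages → 11.5% → €8.86
Craft lager (4-pack) €15.15: alcoholic beverages → 11.5% → €1.74
Bottle of rosé €9.14: alcoholic beverages → 11.5% → €1.05
First-aid kit €20.84: over-the-counter medicine → 9.75% → €2.03
Eye drops €9.86: over-the-counter medicine → 9.75% → €0.96
Pair of dumbbells (15 lb) €68.00: sports equipment → 4.5% → €3.06
Smartwatch €228.81: electronics, buyer-exempt → 0% → €0.00
Antacid chews €8.43: over-the-counter medicine → 9.75% → €0.82
Total tax = €0.59 + €8.86 + €1.74 + €1.05 + €2.03 + €0.96 + €3.06 + €0.82 = €19.11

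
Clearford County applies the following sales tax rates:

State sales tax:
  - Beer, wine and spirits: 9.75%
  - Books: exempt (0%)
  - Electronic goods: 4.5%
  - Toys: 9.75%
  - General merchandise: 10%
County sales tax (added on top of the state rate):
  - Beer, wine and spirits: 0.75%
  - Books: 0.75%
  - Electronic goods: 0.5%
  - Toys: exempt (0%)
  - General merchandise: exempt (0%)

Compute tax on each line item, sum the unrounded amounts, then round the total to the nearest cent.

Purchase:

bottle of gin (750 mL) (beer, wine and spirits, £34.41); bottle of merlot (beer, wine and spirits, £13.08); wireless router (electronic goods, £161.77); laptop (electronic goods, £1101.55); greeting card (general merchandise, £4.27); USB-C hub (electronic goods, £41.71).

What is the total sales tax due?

Bottle of gin (750 mL) £34.41: beer, wine and spirits → 9.75% + 0.75% county = 10.5% → £3.61305
Bottle of merlot £13.08: beer, wine and spirits → 9.75% + 0.75% county = 10.5% → £1.3734
Wireless router £161.77: electronic goods → 4.5% + 0.5% county = 5% → £8.0885
Laptop £1101.55: electronic goods → 4.5% + 0.5% county = 5% → £55.0775
Greeting card £4.27: general merchandise → 10% + 0% county = 10% → £0.427
USB-C hub £41.71: electronic goods → 4.5% + 0.5% county = 5% → £2.0855
Unrounded tax sum = £70.66495 → £70.66

£70.66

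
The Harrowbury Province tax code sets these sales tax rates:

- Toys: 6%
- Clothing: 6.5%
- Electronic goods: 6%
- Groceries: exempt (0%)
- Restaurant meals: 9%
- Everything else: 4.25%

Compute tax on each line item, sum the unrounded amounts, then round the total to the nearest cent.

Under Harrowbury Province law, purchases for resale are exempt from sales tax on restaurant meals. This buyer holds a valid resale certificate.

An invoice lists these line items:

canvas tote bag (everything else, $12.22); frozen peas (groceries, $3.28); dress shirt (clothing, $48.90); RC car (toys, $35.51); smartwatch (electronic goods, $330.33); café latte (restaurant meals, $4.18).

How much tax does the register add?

Canvas tote bag $12.22: everything else → 4.25% → $0.51935
Frozen peas $3.28: groceries → 0% → $0.00
Dress shirt $48.90: clothing → 6.5% → $3.1785
RC car $35.51: toys → 6% → $2.1306
Smartwatch $330.33: electronic goods → 6% → $19.8198
Café latte $4.18: restaurant meals, buyer-exempt → 0% → $0.00
Unrounded tax sum = $25.64825 → $25.65

$25.65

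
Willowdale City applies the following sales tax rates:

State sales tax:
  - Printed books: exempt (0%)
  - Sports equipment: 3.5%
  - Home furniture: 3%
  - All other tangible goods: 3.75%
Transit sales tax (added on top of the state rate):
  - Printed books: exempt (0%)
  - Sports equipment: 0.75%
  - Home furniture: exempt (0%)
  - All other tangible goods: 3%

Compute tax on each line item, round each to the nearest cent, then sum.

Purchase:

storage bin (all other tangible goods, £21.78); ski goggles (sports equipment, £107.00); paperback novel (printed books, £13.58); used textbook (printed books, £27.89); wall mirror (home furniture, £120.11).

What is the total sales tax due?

£9.62

Storage bin £21.78: all other tangible goods → 3.75% + 3% transit = 6.75% → £1.47
Ski goggles £107.00: sports equipment → 3.5% + 0.75% transit = 4.25% → £4.55
Paperback novel £13.58: printed books → 0% + 0% transit = 0% → £0.00
Used textbook £27.89: printed books → 0% + 0% transit = 0% → £0.00
Wall mirror £120.11: home furniture → 3% + 0% transit = 3% → £3.60
Total tax = £1.47 + £4.55 + £3.60 = £9.62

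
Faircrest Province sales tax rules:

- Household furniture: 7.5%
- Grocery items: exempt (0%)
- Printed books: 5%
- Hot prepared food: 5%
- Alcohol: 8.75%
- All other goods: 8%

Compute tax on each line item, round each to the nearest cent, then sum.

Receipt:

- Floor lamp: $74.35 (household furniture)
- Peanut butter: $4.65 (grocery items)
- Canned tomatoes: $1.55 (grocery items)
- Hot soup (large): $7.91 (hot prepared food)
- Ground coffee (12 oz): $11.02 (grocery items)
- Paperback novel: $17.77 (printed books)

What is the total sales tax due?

Floor lamp $74.35: household furniture → 7.5% → $5.58
Peanut butter $4.65: grocery items → 0% → $0.00
Canned tomatoes $1.55: grocery items → 0% → $0.00
Hot soup (large) $7.91: hot prepared food → 5% → $0.40
Ground coffee (12 oz) $11.02: grocery items → 0% → $0.00
Paperback novel $17.77: printed books → 5% → $0.89
Total tax = $5.58 + $0.40 + $0.89 = $6.87

$6.87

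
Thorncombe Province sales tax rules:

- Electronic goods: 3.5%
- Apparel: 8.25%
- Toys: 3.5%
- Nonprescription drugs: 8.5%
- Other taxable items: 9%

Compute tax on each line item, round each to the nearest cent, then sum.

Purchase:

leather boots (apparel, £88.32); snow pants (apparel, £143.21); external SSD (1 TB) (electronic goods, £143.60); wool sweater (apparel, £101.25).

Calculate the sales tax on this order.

Leather boots £88.32: apparel → 8.25% → £7.29
Snow pants £143.21: apparel → 8.25% → £11.81
External SSD (1 TB) £143.60: electronic goods → 3.5% → £5.03
Wool sweater £101.25: apparel → 8.25% → £8.35
Total tax = £7.29 + £11.81 + £5.03 + £8.35 = £32.48

£32.48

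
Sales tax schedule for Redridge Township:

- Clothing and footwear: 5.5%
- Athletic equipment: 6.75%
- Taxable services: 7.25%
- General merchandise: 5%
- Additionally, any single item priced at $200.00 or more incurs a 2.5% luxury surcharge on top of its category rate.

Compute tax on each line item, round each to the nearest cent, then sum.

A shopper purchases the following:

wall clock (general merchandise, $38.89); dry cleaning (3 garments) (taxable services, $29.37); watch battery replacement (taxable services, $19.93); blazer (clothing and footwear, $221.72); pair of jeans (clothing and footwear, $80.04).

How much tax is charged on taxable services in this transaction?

Dry cleaning (3 garments) $29.37: taxable services → 7.25% → $2.13
Watch battery replacement $19.93: taxable services → 7.25% → $1.44
Tax on taxable services = $2.13 + $1.44 = $3.57

$3.57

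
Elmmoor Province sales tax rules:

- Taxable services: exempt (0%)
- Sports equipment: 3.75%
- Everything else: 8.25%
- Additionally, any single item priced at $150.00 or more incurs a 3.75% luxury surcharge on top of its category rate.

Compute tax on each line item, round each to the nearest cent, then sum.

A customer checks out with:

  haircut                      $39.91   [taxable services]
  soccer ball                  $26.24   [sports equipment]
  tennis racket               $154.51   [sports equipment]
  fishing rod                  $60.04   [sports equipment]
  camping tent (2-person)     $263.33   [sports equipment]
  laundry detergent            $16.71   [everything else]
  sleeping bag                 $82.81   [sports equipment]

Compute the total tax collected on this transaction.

$39.06

Haircut $39.91: taxable services → 0% → $0.00
Soccer ball $26.24: sports equipment → 3.75% → $0.98
Tennis racket $154.51: sports equipment → 3.75% + 3.75% surcharge = 7.5% → $11.59
Fishing rod $60.04: sports equipment → 3.75% → $2.25
Camping tent (2-person) $263.33: sports equipment → 3.75% + 3.75% surcharge = 7.5% → $19.75
Laundry detergent $16.71: everything else → 8.25% → $1.38
Sleeping bag $82.81: sports equipment → 3.75% → $3.11
Total tax = $0.98 + $11.59 + $2.25 + $19.75 + $1.38 + $3.11 = $39.06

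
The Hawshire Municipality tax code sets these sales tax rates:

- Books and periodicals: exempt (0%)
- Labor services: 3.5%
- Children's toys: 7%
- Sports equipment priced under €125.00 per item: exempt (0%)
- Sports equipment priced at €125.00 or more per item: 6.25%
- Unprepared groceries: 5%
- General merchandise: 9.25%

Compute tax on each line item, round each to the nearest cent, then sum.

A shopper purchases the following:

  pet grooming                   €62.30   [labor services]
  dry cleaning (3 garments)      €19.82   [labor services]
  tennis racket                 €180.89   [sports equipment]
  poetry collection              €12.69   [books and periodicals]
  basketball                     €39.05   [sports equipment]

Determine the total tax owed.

Pet grooming €62.30: labor services → 3.5% → €2.18
Dry cleaning (3 garments) €19.82: labor services → 3.5% → €0.69
Tennis racket €180.89: sports equipment, €125.00 or more → 6.25% → €11.31
Poetry collection €12.69: books and periodicals → 0% → €0.00
Basketball €39.05: sports equipment, under €125.00 → 0% → €0.00
Total tax = €2.18 + €0.69 + €11.31 = €14.18

€14.18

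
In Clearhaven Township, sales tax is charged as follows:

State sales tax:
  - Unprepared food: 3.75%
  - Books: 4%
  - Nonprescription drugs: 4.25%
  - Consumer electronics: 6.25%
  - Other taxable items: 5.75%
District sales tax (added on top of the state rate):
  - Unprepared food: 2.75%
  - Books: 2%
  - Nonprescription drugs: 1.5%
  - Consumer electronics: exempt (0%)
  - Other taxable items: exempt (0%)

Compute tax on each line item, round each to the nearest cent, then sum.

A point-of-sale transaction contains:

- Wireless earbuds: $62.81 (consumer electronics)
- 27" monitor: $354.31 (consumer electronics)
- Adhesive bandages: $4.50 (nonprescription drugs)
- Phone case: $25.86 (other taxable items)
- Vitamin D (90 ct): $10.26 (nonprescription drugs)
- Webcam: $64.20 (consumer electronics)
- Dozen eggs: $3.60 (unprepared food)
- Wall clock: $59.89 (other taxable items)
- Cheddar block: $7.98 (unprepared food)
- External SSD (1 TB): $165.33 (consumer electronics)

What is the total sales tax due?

Wireless earbuds $62.81: consumer electronics → 6.25% + 0% district = 6.25% → $3.93
27" monitor $354.31: consumer electronics → 6.25% + 0% district = 6.25% → $22.14
Adhesive bandages $4.50: nonprescription drugs → 4.25% + 1.5% district = 5.75% → $0.26
Phone case $25.86: other taxable items → 5.75% + 0% district = 5.75% → $1.49
Vitamin D (90 ct) $10.26: nonprescription drugs → 4.25% + 1.5% district = 5.75% → $0.59
Webcam $64.20: consumer electronics → 6.25% + 0% district = 6.25% → $4.01
Dozen eggs $3.60: unprepared food → 3.75% + 2.75% district = 6.5% → $0.23
Wall clock $59.89: other taxable items → 5.75% + 0% district = 5.75% → $3.44
Cheddar block $7.98: unprepared food → 3.75% + 2.75% district = 6.5% → $0.52
External SSD (1 TB) $165.33: consumer electronics → 6.25% + 0% district = 6.25% → $10.33
Total tax = $3.93 + $22.14 + $0.26 + $1.49 + $0.59 + $4.01 + $0.23 + $3.44 + $0.52 + $10.33 = $46.94

$46.94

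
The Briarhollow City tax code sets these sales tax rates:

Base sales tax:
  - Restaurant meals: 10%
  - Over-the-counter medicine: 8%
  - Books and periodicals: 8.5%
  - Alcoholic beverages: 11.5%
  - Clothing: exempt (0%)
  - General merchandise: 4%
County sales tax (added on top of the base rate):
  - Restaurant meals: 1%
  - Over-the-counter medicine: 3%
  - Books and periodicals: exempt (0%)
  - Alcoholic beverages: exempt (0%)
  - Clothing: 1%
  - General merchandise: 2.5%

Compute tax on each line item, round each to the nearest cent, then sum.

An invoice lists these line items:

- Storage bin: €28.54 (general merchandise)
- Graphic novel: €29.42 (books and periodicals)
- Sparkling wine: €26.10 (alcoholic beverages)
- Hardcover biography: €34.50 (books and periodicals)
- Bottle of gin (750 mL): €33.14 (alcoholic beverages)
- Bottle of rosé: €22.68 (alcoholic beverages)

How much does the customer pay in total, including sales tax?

€191.09

Storage bin €28.54: general merchandise → 4% + 2.5% county = 6.5% → €1.86
Graphic novel €29.42: books and periodicals → 8.5% + 0% county = 8.5% → €2.50
Sparkling wine €26.10: alcoholic beverages → 11.5% + 0% county = 11.5% → €3.00
Hardcover biography €34.50: books and periodicals → 8.5% + 0% county = 8.5% → €2.93
Bottle of gin (750 mL) €33.14: alcoholic beverages → 11.5% + 0% county = 11.5% → €3.81
Bottle of rosé €22.68: alcoholic beverages → 11.5% + 0% county = 11.5% → €2.61
Subtotal = €174.38; tax = €16.71; total due = €191.09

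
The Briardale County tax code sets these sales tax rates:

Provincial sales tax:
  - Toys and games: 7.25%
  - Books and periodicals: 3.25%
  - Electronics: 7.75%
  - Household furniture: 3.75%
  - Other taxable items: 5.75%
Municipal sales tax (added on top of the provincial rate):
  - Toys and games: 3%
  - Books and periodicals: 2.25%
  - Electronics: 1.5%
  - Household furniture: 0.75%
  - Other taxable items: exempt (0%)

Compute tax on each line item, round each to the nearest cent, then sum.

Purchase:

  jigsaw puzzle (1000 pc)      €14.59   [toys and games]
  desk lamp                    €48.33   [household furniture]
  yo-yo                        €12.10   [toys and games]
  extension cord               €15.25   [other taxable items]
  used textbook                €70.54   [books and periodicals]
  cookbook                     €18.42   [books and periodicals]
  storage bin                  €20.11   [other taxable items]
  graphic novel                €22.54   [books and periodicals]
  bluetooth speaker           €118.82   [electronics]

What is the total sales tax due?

Jigsaw puzzle (1000 pc) €14.59: toys and games → 7.25% + 3% municipal = 10.25% → €1.50
Desk lamp €48.33: household furniture → 3.75% + 0.75% municipal = 4.5% → €2.17
Yo-yo €12.10: toys and games → 7.25% + 3% municipal = 10.25% → €1.24
Extension cord €15.25: other taxable items → 5.75% + 0% municipal = 5.75% → €0.88
Used textbook €70.54: books and periodicals → 3.25% + 2.25% municipal = 5.5% → €3.88
Cookbook €18.42: books and periodicals → 3.25% + 2.25% municipal = 5.5% → €1.01
Storage bin €20.11: other taxable items → 5.75% + 0% municipal = 5.75% → €1.16
Graphic novel €22.54: books and periodicals → 3.25% + 2.25% municipal = 5.5% → €1.24
Bluetooth speaker €118.82: electronics → 7.75% + 1.5% municipal = 9.25% → €10.99
Total tax = €1.50 + €2.17 + €1.24 + €0.88 + €3.88 + €1.01 + €1.16 + €1.24 + €10.99 = €24.07

€24.07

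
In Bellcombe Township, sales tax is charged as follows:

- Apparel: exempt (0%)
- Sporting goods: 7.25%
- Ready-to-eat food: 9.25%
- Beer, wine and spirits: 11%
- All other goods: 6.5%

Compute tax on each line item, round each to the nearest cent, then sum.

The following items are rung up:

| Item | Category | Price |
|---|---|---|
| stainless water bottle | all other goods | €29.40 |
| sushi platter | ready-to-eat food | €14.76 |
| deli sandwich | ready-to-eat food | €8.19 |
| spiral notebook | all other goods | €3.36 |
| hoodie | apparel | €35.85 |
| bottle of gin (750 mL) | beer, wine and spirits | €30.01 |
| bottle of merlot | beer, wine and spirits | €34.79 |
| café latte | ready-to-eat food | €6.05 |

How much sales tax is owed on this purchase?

€11.95

Stainless water bottle €29.40: all other goods → 6.5% → €1.91
Sushi platter €14.76: ready-to-eat food → 9.25% → €1.37
Deli sandwich €8.19: ready-to-eat food → 9.25% → €0.76
Spiral notebook €3.36: all other goods → 6.5% → €0.22
Hoodie €35.85: apparel → 0% → €0.00
Bottle of gin (750 mL) €30.01: beer, wine and spirits → 11% → €3.30
Bottle of merlot €34.79: beer, wine and spirits → 11% → €3.83
Café latte €6.05: ready-to-eat food → 9.25% → €0.56
Total tax = €1.91 + €1.37 + €0.76 + €0.22 + €3.30 + €3.83 + €0.56 = €11.95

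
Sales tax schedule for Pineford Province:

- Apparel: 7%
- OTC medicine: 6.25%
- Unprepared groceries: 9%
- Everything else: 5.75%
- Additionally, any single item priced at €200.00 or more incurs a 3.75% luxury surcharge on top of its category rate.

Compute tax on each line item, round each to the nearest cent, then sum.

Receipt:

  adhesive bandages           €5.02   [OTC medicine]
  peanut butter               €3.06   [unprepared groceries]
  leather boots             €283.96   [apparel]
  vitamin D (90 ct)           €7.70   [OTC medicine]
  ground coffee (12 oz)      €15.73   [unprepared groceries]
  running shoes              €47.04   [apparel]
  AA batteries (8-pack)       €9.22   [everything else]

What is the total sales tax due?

€36.84

Adhesive bandages €5.02: OTC medicine → 6.25% → €0.31
Peanut butter €3.06: unprepared groceries → 9% → €0.28
Leather boots €283.96: apparel → 7% + 3.75% surcharge = 10.75% → €30.53
Vitamin D (90 ct) €7.70: OTC medicine → 6.25% → €0.48
Ground coffee (12 oz) €15.73: unprepared groceries → 9% → €1.42
Running shoes €47.04: apparel → 7% → €3.29
AA batteries (8-pack) €9.22: everything else → 5.75% → €0.53
Total tax = €0.31 + €0.28 + €30.53 + €0.48 + €1.42 + €3.29 + €0.53 = €36.84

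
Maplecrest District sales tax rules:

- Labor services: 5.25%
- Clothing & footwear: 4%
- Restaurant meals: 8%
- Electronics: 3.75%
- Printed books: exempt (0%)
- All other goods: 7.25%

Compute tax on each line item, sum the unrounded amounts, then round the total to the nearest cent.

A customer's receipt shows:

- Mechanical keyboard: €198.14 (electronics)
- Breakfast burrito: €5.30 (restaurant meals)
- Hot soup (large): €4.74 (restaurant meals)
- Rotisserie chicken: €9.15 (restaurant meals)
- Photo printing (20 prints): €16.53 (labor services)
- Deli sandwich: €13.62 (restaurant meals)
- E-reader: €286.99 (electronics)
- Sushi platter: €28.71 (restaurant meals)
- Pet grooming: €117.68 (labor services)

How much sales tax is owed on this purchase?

Mechanical keyboard €198.14: electronics → 3.75% → €7.43025
Breakfast burrito €5.30: restaurant meals → 8% → €0.424
Hot soup (large) €4.74: restaurant meals → 8% → €0.3792
Rotisserie chicken €9.15: restaurant meals → 8% → €0.732
Photo printing (20 prints) €16.53: labor services → 5.25% → €0.867825
Deli sandwich €13.62: restaurant meals → 8% → €1.0896
E-reader €286.99: electronics → 3.75% → €10.762125
Sushi platter €28.71: restaurant meals → 8% → €2.2968
Pet grooming €117.68: labor services → 5.25% → €6.1782
Unrounded tax sum = €30.16 → €30.16

€30.16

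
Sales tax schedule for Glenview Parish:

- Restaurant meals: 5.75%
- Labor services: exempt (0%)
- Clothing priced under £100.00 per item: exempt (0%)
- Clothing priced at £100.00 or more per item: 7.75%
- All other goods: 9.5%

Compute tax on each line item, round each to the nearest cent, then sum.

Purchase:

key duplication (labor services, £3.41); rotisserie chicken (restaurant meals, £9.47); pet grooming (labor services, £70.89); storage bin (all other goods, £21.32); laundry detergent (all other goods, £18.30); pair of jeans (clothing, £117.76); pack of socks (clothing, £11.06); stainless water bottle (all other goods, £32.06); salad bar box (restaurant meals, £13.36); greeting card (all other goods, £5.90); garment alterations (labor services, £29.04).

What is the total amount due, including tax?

£350.39

Key duplication £3.41: labor services → 0% → £0.00
Rotisserie chicken £9.47: restaurant meals → 5.75% → £0.54
Pet grooming £70.89: labor services → 0% → £0.00
Storage bin £21.32: all other goods → 9.5% → £2.03
Laundry detergent £18.30: all other goods → 9.5% → £1.74
Pair of jeans £117.76: clothing, £100.00 or more → 7.75% → £9.13
Pack of socks £11.06: clothing, under £100.00 → 0% → £0.00
Stainless water bottle £32.06: all other goods → 9.5% → £3.05
Salad bar box £13.36: restaurant meals → 5.75% → £0.77
Greeting card £5.90: all other goods → 9.5% → £0.56
Garment alterations £29.04: labor services → 0% → £0.00
Subtotal = £332.57; tax = £17.82; total due = £350.39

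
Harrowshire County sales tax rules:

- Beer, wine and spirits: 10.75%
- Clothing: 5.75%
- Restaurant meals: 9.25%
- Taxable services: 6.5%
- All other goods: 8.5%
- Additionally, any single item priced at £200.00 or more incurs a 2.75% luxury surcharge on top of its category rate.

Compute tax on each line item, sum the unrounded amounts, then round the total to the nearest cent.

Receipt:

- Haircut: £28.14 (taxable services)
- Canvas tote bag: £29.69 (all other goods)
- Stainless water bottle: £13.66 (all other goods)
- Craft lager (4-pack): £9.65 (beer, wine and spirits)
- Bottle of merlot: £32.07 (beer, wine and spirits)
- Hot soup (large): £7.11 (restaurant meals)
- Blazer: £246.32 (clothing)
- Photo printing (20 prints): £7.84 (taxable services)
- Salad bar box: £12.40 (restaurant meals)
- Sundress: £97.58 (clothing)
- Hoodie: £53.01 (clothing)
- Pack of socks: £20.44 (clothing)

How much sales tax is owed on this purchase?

Haircut £28.14: taxable services → 6.5% → £1.8291
Canvas tote bag £29.69: all other goods → 8.5% → £2.52365
Stainless water bottle £13.66: all other goods → 8.5% → £1.1611
Craft lager (4-pack) £9.65: beer, wine and spirits → 10.75% → £1.037375
Bottle of merlot £32.07: beer, wine and spirits → 10.75% → £3.447525
Hot soup (large) £7.11: restaurant meals → 9.25% → £0.657675
Blazer £246.32: clothing → 5.75% + 2.75% surcharge = 8.5% → £20.9372
Photo printing (20 prints) £7.84: taxable services → 6.5% → £0.5096
Salad bar box £12.40: restaurant meals → 9.25% → £1.147
Sundress £97.58: clothing → 5.75% → £5.61085
Hoodie £53.01: clothing → 5.75% → £3.048075
Pack of socks £20.44: clothing → 5.75% → £1.1753
Unrounded tax sum = £43.08445 → £43.08

£43.08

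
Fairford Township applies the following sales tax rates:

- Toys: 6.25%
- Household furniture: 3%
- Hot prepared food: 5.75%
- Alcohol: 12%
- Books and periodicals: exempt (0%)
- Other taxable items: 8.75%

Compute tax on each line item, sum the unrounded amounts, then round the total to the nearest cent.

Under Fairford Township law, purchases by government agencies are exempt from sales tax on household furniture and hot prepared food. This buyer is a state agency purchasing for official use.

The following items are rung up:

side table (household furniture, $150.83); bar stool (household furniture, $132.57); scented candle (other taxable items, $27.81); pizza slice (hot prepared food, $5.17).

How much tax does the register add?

Side table $150.83: household furniture, buyer-exempt → 0% → $0.00
Bar stool $132.57: household furniture, buyer-exempt → 0% → $0.00
Scented candle $27.81: other taxable items → 8.75% → $2.433375
Pizza slice $5.17: hot prepared food, buyer-exempt → 0% → $0.00
Unrounded tax sum = $2.433375 → $2.43

$2.43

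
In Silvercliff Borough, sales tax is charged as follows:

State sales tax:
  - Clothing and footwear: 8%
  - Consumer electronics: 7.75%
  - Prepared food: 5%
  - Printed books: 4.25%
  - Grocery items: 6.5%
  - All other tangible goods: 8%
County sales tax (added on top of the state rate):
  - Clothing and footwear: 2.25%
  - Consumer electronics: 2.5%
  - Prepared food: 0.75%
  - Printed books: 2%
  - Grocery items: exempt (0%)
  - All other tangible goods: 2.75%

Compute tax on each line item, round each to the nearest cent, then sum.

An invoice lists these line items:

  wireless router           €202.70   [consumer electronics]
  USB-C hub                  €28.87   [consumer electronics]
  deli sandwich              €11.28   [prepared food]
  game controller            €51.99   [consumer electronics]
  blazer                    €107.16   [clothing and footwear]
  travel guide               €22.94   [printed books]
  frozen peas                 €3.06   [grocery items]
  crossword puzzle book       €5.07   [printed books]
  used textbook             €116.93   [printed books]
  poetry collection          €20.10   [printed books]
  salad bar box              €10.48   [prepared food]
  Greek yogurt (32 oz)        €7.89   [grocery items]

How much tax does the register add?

€52.33

Wireless router €202.70: consumer electronics → 7.75% + 2.5% county = 10.25% → €20.78
USB-C hub €28.87: consumer electronics → 7.75% + 2.5% county = 10.25% → €2.96
Deli sandwich €11.28: prepared food → 5% + 0.75% county = 5.75% → €0.65
Game controller €51.99: consumer electronics → 7.75% + 2.5% county = 10.25% → €5.33
Blazer €107.16: clothing and footwear → 8% + 2.25% county = 10.25% → €10.98
Travel guide €22.94: printed books → 4.25% + 2% county = 6.25% → €1.43
Frozen peas €3.06: grocery items → 6.5% + 0% county = 6.5% → €0.20
Crossword puzzle book €5.07: printed books → 4.25% + 2% county = 6.25% → €0.32
Used textbook €116.93: printed books → 4.25% + 2% county = 6.25% → €7.31
Poetry collection €20.10: printed books → 4.25% + 2% county = 6.25% → €1.26
Salad bar box €10.48: prepared food → 5% + 0.75% county = 5.75% → €0.60
Greek yogurt (32 oz) €7.89: grocery items → 6.5% + 0% county = 6.5% → €0.51
Total tax = €20.78 + €2.96 + €0.65 + €5.33 + €10.98 + €1.43 + €0.20 + €0.32 + €7.31 + €1.26 + €0.60 + €0.51 = €52.33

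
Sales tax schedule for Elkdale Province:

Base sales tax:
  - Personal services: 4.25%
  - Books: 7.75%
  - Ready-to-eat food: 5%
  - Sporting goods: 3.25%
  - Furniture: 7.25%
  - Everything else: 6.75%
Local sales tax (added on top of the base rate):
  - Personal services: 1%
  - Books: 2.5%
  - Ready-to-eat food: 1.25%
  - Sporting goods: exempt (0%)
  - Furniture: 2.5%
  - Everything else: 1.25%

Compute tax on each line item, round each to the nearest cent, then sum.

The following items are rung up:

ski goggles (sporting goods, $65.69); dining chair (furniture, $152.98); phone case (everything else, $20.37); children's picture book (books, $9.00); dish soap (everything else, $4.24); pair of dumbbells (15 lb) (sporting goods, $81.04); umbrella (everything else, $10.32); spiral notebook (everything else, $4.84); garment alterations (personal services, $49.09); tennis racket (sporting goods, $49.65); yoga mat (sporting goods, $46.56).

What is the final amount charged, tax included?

$523.27

Ski goggles $65.69: sporting goods → 3.25% + 0% local = 3.25% → $2.13
Dining chair $152.98: furniture → 7.25% + 2.5% local = 9.75% → $14.92
Phone case $20.37: everything else → 6.75% + 1.25% local = 8% → $1.63
Children's picture book $9.00: books → 7.75% + 2.5% local = 10.25% → $0.92
Dish soap $4.24: everything else → 6.75% + 1.25% local = 8% → $0.34
Pair of dumbbells (15 lb) $81.04: sporting goods → 3.25% + 0% local = 3.25% → $2.63
Umbrella $10.32: everything else → 6.75% + 1.25% local = 8% → $0.83
Spiral notebook $4.84: everything else → 6.75% + 1.25% local = 8% → $0.39
Garment alterations $49.09: personal services → 4.25% + 1% local = 5.25% → $2.58
Tennis racket $49.65: sporting goods → 3.25% + 0% local = 3.25% → $1.61
Yoga mat $46.56: sporting goods → 3.25% + 0% local = 3.25% → $1.51
Subtotal = $493.78; tax = $29.49; total due = $523.27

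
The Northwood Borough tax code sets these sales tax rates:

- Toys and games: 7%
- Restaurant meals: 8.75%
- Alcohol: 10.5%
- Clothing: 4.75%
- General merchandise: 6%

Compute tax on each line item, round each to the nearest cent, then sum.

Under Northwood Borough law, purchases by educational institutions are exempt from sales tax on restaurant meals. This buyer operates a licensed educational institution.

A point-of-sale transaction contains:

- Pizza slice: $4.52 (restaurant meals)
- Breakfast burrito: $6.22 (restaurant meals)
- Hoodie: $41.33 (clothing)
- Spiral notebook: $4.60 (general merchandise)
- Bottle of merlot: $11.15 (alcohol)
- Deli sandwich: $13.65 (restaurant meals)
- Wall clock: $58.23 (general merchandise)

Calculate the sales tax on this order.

Pizza slice $4.52: restaurant meals, buyer-exempt → 0% → $0.00
Breakfast burrito $6.22: restaurant meals, buyer-exempt → 0% → $0.00
Hoodie $41.33: clothing → 4.75% → $1.96
Spiral notebook $4.60: general merchandise → 6% → $0.28
Bottle of merlot $11.15: alcohol → 10.5% → $1.17
Deli sandwich $13.65: restaurant meals, buyer-exempt → 0% → $0.00
Wall clock $58.23: general merchandise → 6% → $3.49
Total tax = $1.96 + $0.28 + $1.17 + $3.49 = $6.90

$6.90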